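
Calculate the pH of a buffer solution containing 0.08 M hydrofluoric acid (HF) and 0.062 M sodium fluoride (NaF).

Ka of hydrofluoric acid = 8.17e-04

pKa = -log(8.17e-04) = 3.09. pH = pKa + log([A⁻]/[HA]) = 3.09 + log(0.062/0.08)

pH = 2.98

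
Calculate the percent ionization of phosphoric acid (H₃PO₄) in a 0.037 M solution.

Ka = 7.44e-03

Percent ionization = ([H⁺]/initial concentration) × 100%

Using Ka equilibrium: x² + Ka×x - Ka×C = 0. Solving: [H⁺] = 1.3283e-02. Percent = (1.3283e-02/0.037) × 100

Percent ionization = 35.9%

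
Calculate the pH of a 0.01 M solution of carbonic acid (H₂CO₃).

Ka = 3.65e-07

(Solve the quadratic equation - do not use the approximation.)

x² + Ka×x - Ka×C = 0. Using quadratic formula: [H⁺] = 6.0233e-05

pH = 4.22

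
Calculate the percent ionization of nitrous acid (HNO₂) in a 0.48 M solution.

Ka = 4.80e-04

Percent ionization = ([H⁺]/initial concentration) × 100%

Using Ka equilibrium: x² + Ka×x - Ka×C = 0. Solving: [H⁺] = 1.4941e-02. Percent = (1.4941e-02/0.48) × 100

Percent ionization = 3.11%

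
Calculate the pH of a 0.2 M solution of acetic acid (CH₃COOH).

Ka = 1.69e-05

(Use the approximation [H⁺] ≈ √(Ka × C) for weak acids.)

[H⁺] = √(Ka × C) = √(1.69e-05 × 0.2) = 1.8385e-03. pH = -log(1.8385e-03)

pH = 2.74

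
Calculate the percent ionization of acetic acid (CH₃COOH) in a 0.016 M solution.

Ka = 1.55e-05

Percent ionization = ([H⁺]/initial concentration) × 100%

Using Ka equilibrium: x² + Ka×x - Ka×C = 0. Solving: [H⁺] = 4.9031e-04. Percent = (4.9031e-04/0.016) × 100

Percent ionization = 3.06%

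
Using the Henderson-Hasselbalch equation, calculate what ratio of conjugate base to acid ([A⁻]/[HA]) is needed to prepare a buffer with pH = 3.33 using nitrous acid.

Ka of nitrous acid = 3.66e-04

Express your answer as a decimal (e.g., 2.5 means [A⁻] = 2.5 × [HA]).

pKa = -log(3.66e-04) = 3.4365. pH = pKa + log([A⁻]/[HA]), so log([A⁻]/[HA]) = pH − pKa = 3.33 − 3.4365 = -0.1065. [A⁻]/[HA] = 10^(-0.1065) = 0.782

[A⁻]/[HA] = 0.782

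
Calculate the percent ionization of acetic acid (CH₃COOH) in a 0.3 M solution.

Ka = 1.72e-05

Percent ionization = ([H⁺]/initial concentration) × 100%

Using Ka equilibrium: x² + Ka×x - Ka×C = 0. Solving: [H⁺] = 2.2630e-03. Percent = (2.2630e-03/0.3) × 100

Percent ionization = 0.754%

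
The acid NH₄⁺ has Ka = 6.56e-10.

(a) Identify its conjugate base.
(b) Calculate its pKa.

(a) The conjugate base is formed by removing one H⁺ from NH₄⁺, giving NH₃. (b) pKa = -log(Ka) = -log(6.56e-10) = 9.18.

Conjugate base: NH₃; pK_a = 9.18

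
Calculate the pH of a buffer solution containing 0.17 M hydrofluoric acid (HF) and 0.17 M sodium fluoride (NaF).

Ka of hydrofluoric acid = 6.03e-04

pKa = -log(6.03e-04) = 3.22. pH = pKa + log([A⁻]/[HA]) = 3.22 + log(0.17/0.17)

pH = 3.22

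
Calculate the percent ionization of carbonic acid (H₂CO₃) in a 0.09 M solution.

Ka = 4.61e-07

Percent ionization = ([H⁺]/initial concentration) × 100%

Using Ka equilibrium: x² + Ka×x - Ka×C = 0. Solving: [H⁺] = 2.0346e-04. Percent = (2.0346e-04/0.09) × 100

Percent ionization = 0.226%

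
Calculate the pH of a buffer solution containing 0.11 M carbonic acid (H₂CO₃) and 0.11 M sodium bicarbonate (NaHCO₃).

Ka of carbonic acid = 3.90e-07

pKa = -log(3.90e-07) = 6.41. pH = pKa + log([A⁻]/[HA]) = 6.41 + log(0.11/0.11)

pH = 6.41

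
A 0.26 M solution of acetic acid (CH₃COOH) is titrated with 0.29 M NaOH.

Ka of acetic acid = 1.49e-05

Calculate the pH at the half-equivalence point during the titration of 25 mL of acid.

At half-equivalence [HA] = [A⁻], so Henderson-Hasselbalch gives pH = pKa = -log(1.49e-05) = 4.83.

pH = pKa = 4.83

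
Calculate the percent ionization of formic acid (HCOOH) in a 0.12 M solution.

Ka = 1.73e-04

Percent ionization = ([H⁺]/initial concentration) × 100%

Using Ka equilibrium: x² + Ka×x - Ka×C = 0. Solving: [H⁺] = 4.4706e-03. Percent = (4.4706e-03/0.12) × 100

Percent ionization = 3.73%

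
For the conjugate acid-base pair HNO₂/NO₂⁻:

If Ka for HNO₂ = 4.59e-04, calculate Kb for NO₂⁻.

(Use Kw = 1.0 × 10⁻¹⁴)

For a conjugate pair Ka × Kb = Kw, so Kb = Kw/Ka = 1.0 × 10⁻¹⁴ / 4.59e-04 = 2.18e-11.

K_b = 2.18e-11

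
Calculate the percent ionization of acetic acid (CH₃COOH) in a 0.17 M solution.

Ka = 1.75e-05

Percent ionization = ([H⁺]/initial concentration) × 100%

Using Ka equilibrium: x² + Ka×x - Ka×C = 0. Solving: [H⁺] = 1.7161e-03. Percent = (1.7161e-03/0.17) × 100

Percent ionization = 1.01%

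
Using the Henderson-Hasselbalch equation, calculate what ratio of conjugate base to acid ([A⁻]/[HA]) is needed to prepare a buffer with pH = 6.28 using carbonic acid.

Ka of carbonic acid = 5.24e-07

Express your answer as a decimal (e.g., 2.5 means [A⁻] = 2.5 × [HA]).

pKa = -log(5.24e-07) = 6.2807. pH = pKa + log([A⁻]/[HA]), so log([A⁻]/[HA]) = pH − pKa = 6.28 − 6.2807 = -0.0007. [A⁻]/[HA] = 10^(-0.0007) = 0.998

[A⁻]/[HA] = 0.998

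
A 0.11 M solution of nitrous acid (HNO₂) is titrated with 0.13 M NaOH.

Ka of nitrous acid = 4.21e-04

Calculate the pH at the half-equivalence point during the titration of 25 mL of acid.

At half-equivalence [HA] = [A⁻], so Henderson-Hasselbalch gives pH = pKa = -log(4.21e-04) = 3.38.

pH = pKa = 3.38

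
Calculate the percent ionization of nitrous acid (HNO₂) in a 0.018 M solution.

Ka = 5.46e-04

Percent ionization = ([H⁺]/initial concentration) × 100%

Using Ka equilibrium: x² + Ka×x - Ka×C = 0. Solving: [H⁺] = 2.8738e-03. Percent = (2.8738e-03/0.018) × 100

Percent ionization = 16%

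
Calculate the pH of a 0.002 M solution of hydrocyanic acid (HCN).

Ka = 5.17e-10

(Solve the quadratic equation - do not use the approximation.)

x² + Ka×x - Ka×C = 0. Using quadratic formula: [H⁺] = 1.0166e-06

pH = 5.99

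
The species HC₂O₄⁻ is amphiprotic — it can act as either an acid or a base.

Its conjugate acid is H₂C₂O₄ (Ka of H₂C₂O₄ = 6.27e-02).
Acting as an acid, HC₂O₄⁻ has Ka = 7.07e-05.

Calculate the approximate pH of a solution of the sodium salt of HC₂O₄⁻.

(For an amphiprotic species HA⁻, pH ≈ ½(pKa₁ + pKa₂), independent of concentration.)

pKa₁ = -log(6.27e-02) = 1.20; pKa₂ = -log(7.07e-05) = 4.15. For an amphiprotic species, pH ≈ ½(pKa₁ + pKa₂) = ½(1.20 + 4.15) = 2.68.

pH = 2.68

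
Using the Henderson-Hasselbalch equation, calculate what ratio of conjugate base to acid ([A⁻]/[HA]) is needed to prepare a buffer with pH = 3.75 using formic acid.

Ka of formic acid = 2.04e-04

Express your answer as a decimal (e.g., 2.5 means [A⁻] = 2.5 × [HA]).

pKa = -log(2.04e-04) = 3.6904. pH = pKa + log([A⁻]/[HA]), so log([A⁻]/[HA]) = pH − pKa = 3.75 − 3.6904 = 0.0596. [A⁻]/[HA] = 10^(0.0596) = 1.15

[A⁻]/[HA] = 1.15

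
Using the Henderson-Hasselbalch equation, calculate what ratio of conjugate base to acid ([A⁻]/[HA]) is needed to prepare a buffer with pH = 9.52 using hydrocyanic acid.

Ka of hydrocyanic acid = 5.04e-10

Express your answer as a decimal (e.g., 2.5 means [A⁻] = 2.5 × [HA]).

pKa = -log(5.04e-10) = 9.2976. pH = pKa + log([A⁻]/[HA]), so log([A⁻]/[HA]) = pH − pKa = 9.52 − 9.2976 = 0.2224. [A⁻]/[HA] = 10^(0.2224) = 1.67

[A⁻]/[HA] = 1.67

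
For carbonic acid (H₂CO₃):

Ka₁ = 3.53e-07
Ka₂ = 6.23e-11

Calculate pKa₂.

pKa₂ = -log(Ka₂) = -log(6.23e-11) = 10.21.

pK_{a2} = 10.21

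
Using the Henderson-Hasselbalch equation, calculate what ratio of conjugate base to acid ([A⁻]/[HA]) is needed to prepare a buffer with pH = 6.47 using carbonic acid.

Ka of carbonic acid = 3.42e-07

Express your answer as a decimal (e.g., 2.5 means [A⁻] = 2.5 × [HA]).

pKa = -log(3.42e-07) = 6.4660. pH = pKa + log([A⁻]/[HA]), so log([A⁻]/[HA]) = pH − pKa = 6.47 − 6.4660 = 0.0040. [A⁻]/[HA] = 10^(0.0040) = 1.01

[A⁻]/[HA] = 1.01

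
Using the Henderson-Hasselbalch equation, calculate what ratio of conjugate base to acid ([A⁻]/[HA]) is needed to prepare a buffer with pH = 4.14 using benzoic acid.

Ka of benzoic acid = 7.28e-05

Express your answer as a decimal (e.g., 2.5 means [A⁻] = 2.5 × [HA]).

pKa = -log(7.28e-05) = 4.1379. pH = pKa + log([A⁻]/[HA]), so log([A⁻]/[HA]) = pH − pKa = 4.14 − 4.1379 = 0.0021. [A⁻]/[HA] = 10^(0.0021) = 1.00

[A⁻]/[HA] = 1.00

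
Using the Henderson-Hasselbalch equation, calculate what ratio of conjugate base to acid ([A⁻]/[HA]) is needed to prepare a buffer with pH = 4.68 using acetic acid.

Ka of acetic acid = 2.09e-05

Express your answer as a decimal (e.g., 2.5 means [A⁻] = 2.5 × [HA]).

pKa = -log(2.09e-05) = 4.6799. pH = pKa + log([A⁻]/[HA]), so log([A⁻]/[HA]) = pH − pKa = 4.68 − 4.6799 = 0.0001. [A⁻]/[HA] = 10^(0.0001) = 1.00

[A⁻]/[HA] = 1.00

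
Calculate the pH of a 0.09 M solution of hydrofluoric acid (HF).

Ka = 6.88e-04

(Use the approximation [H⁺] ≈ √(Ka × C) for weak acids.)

[H⁺] = √(Ka × C) = √(6.88e-04 × 0.09) = 7.8689e-03. pH = -log(7.8689e-03)

pH = 2.10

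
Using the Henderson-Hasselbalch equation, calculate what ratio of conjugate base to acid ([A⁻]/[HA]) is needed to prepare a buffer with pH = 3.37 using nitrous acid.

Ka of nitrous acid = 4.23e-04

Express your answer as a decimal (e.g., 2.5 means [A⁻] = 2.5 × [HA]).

pKa = -log(4.23e-04) = 3.3737. pH = pKa + log([A⁻]/[HA]), so log([A⁻]/[HA]) = pH − pKa = 3.37 − 3.3737 = -0.0037. [A⁻]/[HA] = 10^(-0.0037) = 0.992

[A⁻]/[HA] = 0.992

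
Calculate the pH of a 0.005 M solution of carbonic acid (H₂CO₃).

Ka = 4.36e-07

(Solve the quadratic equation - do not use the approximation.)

x² + Ka×x - Ka×C = 0. Using quadratic formula: [H⁺] = 4.6473e-05

pH = 4.33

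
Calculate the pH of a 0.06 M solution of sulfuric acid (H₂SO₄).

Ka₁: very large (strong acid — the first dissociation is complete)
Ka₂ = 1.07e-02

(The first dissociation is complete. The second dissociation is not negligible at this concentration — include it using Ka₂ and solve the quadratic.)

First dissociation is complete: [H⁺]₀ = [HSO₄⁻]₀ = C = 0.06 M. Second dissociation HSO₄⁻ ⇌ H⁺ + SO₄²⁻: let x = [SO₄²⁻]. Ka₂ = (C + x)·x / (C − x) = 1.07e-02 → x² + (C + Ka₂)·x − Ka₂·C = 0 → x² + 0.07070·x − 6.420e-04 = 0. x = (−0.07070 + √(0.07070² + 4 × 6.420e-04)) / 2 = 8.1428e-03 M. [H⁺] = C + x = 0.06 + 8.1428e-03 = 6.8143e-02 M. pH = -log(6.8143e-02) = 1.17.

pH = 1.17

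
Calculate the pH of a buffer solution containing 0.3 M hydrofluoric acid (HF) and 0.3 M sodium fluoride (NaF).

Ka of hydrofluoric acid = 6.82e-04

pKa = -log(6.82e-04) = 3.17. pH = pKa + log([A⁻]/[HA]) = 3.17 + log(0.3/0.3)

pH = 3.17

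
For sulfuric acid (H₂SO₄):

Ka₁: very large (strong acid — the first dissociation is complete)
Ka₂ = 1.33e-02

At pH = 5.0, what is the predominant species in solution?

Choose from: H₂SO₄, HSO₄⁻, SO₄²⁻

The first dissociation is complete, so H₂SO₄ itself is never the predominant species in water; pKa₂ = -log(1.33e-02) = 1.88. For a polyprotic acid the predominant species crosses at each pKa: below pKa_n the protonated form dominates, above it the deprotonated form does. At pH = 5.0, the predominant species is SO₄²⁻.

SO₄²⁻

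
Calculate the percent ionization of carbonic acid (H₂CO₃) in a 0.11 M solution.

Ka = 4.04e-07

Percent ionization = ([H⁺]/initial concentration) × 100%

Using Ka equilibrium: x² + Ka×x - Ka×C = 0. Solving: [H⁺] = 2.1061e-04. Percent = (2.1061e-04/0.11) × 100

Percent ionization = 0.191%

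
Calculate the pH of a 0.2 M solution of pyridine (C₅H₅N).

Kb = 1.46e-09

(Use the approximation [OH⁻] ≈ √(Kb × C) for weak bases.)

[OH⁻] = √(Kb × C) = √(1.46e-09 × 0.2) = 1.7088e-05. pOH = 4.77, pH = 14 - pOH

pH = 9.23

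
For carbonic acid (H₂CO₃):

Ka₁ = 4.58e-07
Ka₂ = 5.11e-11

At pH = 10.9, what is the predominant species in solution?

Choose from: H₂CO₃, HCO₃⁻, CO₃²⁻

pKa₁ = 6.34, pKa₂ = 10.29. For a polyprotic acid the predominant species crosses at each pKa: below pKa_n the protonated form dominates, above it the deprotonated form does. At pH = 10.9, the predominant species is CO₃²⁻.

CO₃²⁻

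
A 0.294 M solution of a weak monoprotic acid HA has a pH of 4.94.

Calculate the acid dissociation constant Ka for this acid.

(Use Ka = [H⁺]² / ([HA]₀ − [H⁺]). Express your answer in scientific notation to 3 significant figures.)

[H⁺] = 10^(−pH) = 10^(−4.94) = 1.148e-05 M. For HA ⇌ H⁺ + A⁻, Ka = [H⁺][A⁻]/[HA] = [H⁺]² / ([HA]₀ − [H⁺]) = (1.148e-05)² / (0.294 − 1.148e-05) = 4.48e-10.

K_a = 4.48e-10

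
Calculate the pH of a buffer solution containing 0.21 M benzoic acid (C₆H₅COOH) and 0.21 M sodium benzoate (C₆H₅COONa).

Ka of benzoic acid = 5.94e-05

pKa = -log(5.94e-05) = 4.23. pH = pKa + log([A⁻]/[HA]) = 4.23 + log(0.21/0.21)

pH = 4.23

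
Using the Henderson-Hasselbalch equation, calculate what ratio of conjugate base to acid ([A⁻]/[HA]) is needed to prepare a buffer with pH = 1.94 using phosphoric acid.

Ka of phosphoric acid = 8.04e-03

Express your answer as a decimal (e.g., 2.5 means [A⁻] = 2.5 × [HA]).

pKa = -log(8.04e-03) = 2.0947. pH = pKa + log([A⁻]/[HA]), so log([A⁻]/[HA]) = pH − pKa = 1.94 − 2.0947 = -0.1547. [A⁻]/[HA] = 10^(-0.1547) = 0.700

[A⁻]/[HA] = 0.700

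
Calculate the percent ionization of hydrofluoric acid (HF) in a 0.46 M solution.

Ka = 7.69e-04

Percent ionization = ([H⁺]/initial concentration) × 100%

Using Ka equilibrium: x² + Ka×x - Ka×C = 0. Solving: [H⁺] = 1.8427e-02. Percent = (1.8427e-02/0.46) × 100

Percent ionization = 4.01%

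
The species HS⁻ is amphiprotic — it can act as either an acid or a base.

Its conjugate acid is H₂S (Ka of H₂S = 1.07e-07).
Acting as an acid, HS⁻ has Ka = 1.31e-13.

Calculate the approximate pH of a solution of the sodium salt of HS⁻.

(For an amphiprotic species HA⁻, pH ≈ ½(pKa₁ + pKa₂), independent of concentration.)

pKa₁ = -log(1.07e-07) = 6.97; pKa₂ = -log(1.31e-13) = 12.88. For an amphiprotic species, pH ≈ ½(pKa₁ + pKa₂) = ½(6.97 + 12.88) = 9.93.

pH = 9.93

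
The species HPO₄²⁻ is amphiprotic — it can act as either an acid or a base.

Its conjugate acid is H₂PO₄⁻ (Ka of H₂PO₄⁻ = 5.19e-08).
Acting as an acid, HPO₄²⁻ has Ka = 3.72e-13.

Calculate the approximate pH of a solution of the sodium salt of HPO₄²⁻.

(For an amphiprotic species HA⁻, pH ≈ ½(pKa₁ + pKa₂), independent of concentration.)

pKa₁ = -log(5.19e-08) = 7.28; pKa₂ = -log(3.72e-13) = 12.43. For an amphiprotic species, pH ≈ ½(pKa₁ + pKa₂) = ½(7.28 + 12.43) = 9.86.

pH = 9.86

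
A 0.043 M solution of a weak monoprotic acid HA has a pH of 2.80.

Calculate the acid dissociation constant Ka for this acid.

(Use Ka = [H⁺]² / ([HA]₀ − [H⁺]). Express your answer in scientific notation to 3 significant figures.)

[H⁺] = 10^(−pH) = 10^(−2.80) = 1.585e-03 M. For HA ⇌ H⁺ + A⁻, Ka = [H⁺][A⁻]/[HA] = [H⁺]² / ([HA]₀ − [H⁺]) = (1.585e-03)² / (0.043 − 1.585e-03) = 6.07e-05.

K_a = 6.07e-05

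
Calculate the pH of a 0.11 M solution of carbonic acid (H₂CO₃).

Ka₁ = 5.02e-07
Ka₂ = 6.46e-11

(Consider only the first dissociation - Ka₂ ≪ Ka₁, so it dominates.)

First dissociation dominates. From Ka₁ = [H⁺][HA⁻]/[H₂A], x² + Ka₁·x − Ka₁·C = 0 with C = 0.11 M and Ka₁ = 5.02e-07. Solving: [H⁺] = (−Ka₁ + √(Ka₁² + 4·Ka₁·C)) / 2 = 2.3474e-04 M. pH = -log(2.3474e-04) = 3.63.

pH = 3.63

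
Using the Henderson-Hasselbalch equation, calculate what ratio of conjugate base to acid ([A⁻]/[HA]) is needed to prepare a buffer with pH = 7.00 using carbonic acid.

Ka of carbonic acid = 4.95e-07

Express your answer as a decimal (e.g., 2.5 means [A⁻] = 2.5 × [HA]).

pKa = -log(4.95e-07) = 6.3054. pH = pKa + log([A⁻]/[HA]), so log([A⁻]/[HA]) = pH − pKa = 7.00 − 6.3054 = 0.6946. [A⁻]/[HA] = 10^(0.6946) = 4.95

[A⁻]/[HA] = 4.95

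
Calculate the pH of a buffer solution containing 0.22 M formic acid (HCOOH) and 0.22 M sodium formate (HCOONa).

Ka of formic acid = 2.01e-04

pKa = -log(2.01e-04) = 3.70. pH = pKa + log([A⁻]/[HA]) = 3.70 + log(0.22/0.22)

pH = 3.70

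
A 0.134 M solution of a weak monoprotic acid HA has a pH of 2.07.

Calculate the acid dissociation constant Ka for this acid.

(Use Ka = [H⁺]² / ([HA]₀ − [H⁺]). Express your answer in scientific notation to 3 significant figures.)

[H⁺] = 10^(−pH) = 10^(−2.07) = 8.511e-03 M. For HA ⇌ H⁺ + A⁻, Ka = [H⁺][A⁻]/[HA] = [H⁺]² / ([HA]₀ − [H⁺]) = (8.511e-03)² / (0.134 − 8.511e-03) = 5.77e-04.

K_a = 5.77e-04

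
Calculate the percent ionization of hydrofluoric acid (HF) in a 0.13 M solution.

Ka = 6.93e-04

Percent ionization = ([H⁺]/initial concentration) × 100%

Using Ka equilibrium: x² + Ka×x - Ka×C = 0. Solving: [H⁺] = 9.1514e-03. Percent = (9.1514e-03/0.13) × 100

Percent ionization = 7.04%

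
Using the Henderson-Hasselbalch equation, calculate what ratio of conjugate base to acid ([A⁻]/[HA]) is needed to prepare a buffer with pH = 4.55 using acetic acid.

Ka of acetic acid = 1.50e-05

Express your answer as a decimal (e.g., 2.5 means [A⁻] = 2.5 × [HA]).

pKa = -log(1.50e-05) = 4.8239. pH = pKa + log([A⁻]/[HA]), so log([A⁻]/[HA]) = pH − pKa = 4.55 − 4.8239 = -0.2739. [A⁻]/[HA] = 10^(-0.2739) = 0.532

[A⁻]/[HA] = 0.532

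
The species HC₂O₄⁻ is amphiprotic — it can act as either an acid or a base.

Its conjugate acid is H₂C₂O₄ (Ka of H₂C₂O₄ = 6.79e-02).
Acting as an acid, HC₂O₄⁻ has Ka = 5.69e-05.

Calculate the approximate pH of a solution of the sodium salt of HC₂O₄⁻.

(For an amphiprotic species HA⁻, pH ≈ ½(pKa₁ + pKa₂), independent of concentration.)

pKa₁ = -log(6.79e-02) = 1.17; pKa₂ = -log(5.69e-05) = 4.24. For an amphiprotic species, pH ≈ ½(pKa₁ + pKa₂) = ½(1.17 + 4.24) = 2.71.

pH = 2.71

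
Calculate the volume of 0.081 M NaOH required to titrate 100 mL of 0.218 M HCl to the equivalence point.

At equivalence: moles acid = moles base. moles HCl = 0.218 × 100/1000 = 0.0218 mol. V_base = moles / 0.081 × 1000 = 269.1 mL.

V_{base} = 269.1 mL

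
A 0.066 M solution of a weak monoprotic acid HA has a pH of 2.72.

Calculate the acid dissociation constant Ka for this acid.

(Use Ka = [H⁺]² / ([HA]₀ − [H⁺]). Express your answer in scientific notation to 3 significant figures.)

[H⁺] = 10^(−pH) = 10^(−2.72) = 1.905e-03 M. For HA ⇌ H⁺ + A⁻, Ka = [H⁺][A⁻]/[HA] = [H⁺]² / ([HA]₀ − [H⁺]) = (1.905e-03)² / (0.066 − 1.905e-03) = 5.66e-05.

K_a = 5.66e-05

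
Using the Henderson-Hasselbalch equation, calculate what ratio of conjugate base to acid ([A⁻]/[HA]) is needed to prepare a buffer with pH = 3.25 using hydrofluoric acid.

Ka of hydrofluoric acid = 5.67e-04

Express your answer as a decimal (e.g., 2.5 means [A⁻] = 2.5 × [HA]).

pKa = -log(5.67e-04) = 3.2464. pH = pKa + log([A⁻]/[HA]), so log([A⁻]/[HA]) = pH − pKa = 3.25 − 3.2464 = 0.0036. [A⁻]/[HA] = 10^(0.0036) = 1.01

[A⁻]/[HA] = 1.01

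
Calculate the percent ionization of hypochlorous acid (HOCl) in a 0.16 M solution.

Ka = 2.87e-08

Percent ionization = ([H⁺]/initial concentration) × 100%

Using Ka equilibrium: x² + Ka×x - Ka×C = 0. Solving: [H⁺] = 6.7750e-05. Percent = (6.7750e-05/0.16) × 100

Percent ionization = 0.0423%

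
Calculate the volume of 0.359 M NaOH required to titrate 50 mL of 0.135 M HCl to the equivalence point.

At equivalence: moles acid = moles base. moles HCl = 0.135 × 50/1000 = 0.00675 mol. V_base = moles / 0.359 × 1000 = 18.8 mL.

V_{base} = 18.8 mL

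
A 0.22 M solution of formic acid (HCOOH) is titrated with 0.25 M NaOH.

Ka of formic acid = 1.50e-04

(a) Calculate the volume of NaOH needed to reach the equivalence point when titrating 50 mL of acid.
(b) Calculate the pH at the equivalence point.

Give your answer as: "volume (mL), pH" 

moles acid = 0.22 × 50/1000 = 0.011 mol; V_base = moles/0.25 × 1000 = 44.0 mL. At equivalence only the conjugate base is present: [A⁻] = 0.011/0.094 = 1.1702e-01 M. Kb = Kw/Ka = 6.67e-11; [OH⁻] = √(Kb × [A⁻]) = 2.7931e-06; pOH = 5.55; pH = 14 - pOH = 8.45.

V = 44.0 mL, pH = 8.45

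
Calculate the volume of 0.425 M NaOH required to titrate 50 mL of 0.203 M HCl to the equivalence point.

At equivalence: moles acid = moles base. moles HCl = 0.203 × 50/1000 = 0.01015 mol. V_base = moles / 0.425 × 1000 = 23.9 mL.

V_{base} = 23.9 mL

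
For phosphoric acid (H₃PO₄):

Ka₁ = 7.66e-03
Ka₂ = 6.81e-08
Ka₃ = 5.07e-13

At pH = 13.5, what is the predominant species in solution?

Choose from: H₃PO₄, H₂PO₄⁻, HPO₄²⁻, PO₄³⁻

pKa₁ = 2.12, pKa₂ = 7.17, pKa₃ = 12.29. For a polyprotic acid the predominant species crosses at each pKa: below pKa_n the protonated form dominates, above it the deprotonated form does. At pH = 13.5, the predominant species is PO₄³⁻.

PO₄³⁻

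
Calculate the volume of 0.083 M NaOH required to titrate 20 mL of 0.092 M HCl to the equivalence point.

At equivalence: moles acid = moles base. moles HCl = 0.092 × 20/1000 = 0.00184 mol. V_base = moles / 0.083 × 1000 = 22.2 mL.

V_{base} = 22.2 mL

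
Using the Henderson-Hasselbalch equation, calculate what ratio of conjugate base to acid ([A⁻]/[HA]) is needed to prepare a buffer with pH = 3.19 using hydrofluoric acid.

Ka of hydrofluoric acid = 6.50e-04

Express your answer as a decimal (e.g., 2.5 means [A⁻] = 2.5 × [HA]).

pKa = -log(6.50e-04) = 3.1871. pH = pKa + log([A⁻]/[HA]), so log([A⁻]/[HA]) = pH − pKa = 3.19 − 3.1871 = 0.0029. [A⁻]/[HA] = 10^(0.0029) = 1.01

[A⁻]/[HA] = 1.01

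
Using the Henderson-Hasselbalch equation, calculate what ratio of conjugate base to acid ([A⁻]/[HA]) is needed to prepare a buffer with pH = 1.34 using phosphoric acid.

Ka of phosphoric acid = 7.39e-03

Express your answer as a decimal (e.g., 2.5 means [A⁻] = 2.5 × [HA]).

pKa = -log(7.39e-03) = 2.1314. pH = pKa + log([A⁻]/[HA]), so log([A⁻]/[HA]) = pH − pKa = 1.34 − 2.1314 = -0.7914. [A⁻]/[HA] = 10^(-0.7914) = 0.162

[A⁻]/[HA] = 0.162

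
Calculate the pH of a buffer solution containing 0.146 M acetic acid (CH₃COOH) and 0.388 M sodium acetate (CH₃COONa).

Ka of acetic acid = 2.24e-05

pKa = -log(2.24e-05) = 4.65. pH = pKa + log([A⁻]/[HA]) = 4.65 + log(0.388/0.146)

pH = 5.07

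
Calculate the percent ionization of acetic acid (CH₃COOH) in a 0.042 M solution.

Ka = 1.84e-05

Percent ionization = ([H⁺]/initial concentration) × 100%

Using Ka equilibrium: x² + Ka×x - Ka×C = 0. Solving: [H⁺] = 8.6994e-04. Percent = (8.6994e-04/0.042) × 100

Percent ionization = 2.07%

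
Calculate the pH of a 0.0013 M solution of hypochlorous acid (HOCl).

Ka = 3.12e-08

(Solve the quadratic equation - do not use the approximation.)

x² + Ka×x - Ka×C = 0. Using quadratic formula: [H⁺] = 6.3531e-06

pH = 5.20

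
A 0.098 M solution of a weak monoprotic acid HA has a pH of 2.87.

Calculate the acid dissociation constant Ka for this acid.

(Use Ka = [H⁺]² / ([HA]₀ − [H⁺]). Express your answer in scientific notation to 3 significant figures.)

[H⁺] = 10^(−pH) = 10^(−2.87) = 1.349e-03 M. For HA ⇌ H⁺ + A⁻, Ka = [H⁺][A⁻]/[HA] = [H⁺]² / ([HA]₀ − [H⁺]) = (1.349e-03)² / (0.098 − 1.349e-03) = 1.88e-05.

K_a = 1.88e-05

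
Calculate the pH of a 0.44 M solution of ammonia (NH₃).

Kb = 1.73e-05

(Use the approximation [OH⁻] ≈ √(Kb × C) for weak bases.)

[OH⁻] = √(Kb × C) = √(1.73e-05 × 0.44) = 2.7590e-03. pOH = 2.56, pH = 14 - pOH

pH = 11.44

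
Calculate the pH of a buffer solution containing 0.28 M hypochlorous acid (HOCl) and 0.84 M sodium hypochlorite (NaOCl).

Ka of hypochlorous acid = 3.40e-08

pKa = -log(3.40e-08) = 7.47. pH = pKa + log([A⁻]/[HA]) = 7.47 + log(0.84/0.28)

pH = 7.95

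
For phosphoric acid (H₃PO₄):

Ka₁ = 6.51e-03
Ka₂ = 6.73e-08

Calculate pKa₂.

pKa₂ = -log(Ka₂) = -log(6.73e-08) = 7.17.

pK_{a2} = 7.17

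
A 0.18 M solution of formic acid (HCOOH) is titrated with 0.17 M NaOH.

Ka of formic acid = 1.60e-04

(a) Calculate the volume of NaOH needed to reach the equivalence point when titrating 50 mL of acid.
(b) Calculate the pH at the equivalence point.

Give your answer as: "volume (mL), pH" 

moles acid = 0.18 × 50/1000 = 0.009 mol; V_base = moles/0.17 × 1000 = 52.9 mL. At equivalence only the conjugate base is present: [A⁻] = 0.009/0.103 = 8.7429e-02 M. Kb = Kw/Ka = 6.25e-11; [OH⁻] = √(Kb × [A⁻]) = 2.3376e-06; pOH = 5.63; pH = 14 - pOH = 8.37.

V = 52.9 mL, pH = 8.37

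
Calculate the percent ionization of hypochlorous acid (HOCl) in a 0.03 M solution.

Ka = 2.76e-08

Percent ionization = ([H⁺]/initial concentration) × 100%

Using Ka equilibrium: x² + Ka×x - Ka×C = 0. Solving: [H⁺] = 2.8761e-05. Percent = (2.8761e-05/0.03) × 100

Percent ionization = 0.0959%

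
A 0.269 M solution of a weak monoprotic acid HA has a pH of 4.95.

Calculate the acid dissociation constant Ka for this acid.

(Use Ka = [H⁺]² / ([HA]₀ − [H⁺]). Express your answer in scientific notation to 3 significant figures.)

[H⁺] = 10^(−pH) = 10^(−4.95) = 1.122e-05 M. For HA ⇌ H⁺ + A⁻, Ka = [H⁺][A⁻]/[HA] = [H⁺]² / ([HA]₀ − [H⁺]) = (1.122e-05)² / (0.269 − 1.122e-05) = 4.68e-10.

K_a = 4.68e-10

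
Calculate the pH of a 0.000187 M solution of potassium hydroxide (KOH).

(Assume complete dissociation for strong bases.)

[OH⁻] = 0.000187 M for strong base. pOH = -log[OH⁻] = 3.73, pH = 14 - pOH

pH = 10.27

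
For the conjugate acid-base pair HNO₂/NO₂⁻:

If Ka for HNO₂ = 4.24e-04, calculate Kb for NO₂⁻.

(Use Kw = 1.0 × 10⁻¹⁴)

For a conjugate pair Ka × Kb = Kw, so Kb = Kw/Ka = 1.0 × 10⁻¹⁴ / 4.24e-04 = 2.36e-11.

K_b = 2.36e-11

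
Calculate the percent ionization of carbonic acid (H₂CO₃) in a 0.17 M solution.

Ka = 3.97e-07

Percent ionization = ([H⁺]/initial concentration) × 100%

Using Ka equilibrium: x² + Ka×x - Ka×C = 0. Solving: [H⁺] = 2.5959e-04. Percent = (2.5959e-04/0.17) × 100

Percent ionization = 0.153%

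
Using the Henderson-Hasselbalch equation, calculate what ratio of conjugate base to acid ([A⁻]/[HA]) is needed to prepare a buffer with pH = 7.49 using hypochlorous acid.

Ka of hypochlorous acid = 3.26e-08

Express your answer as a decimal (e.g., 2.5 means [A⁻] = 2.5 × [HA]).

pKa = -log(3.26e-08) = 7.4868. pH = pKa + log([A⁻]/[HA]), so log([A⁻]/[HA]) = pH − pKa = 7.49 − 7.4868 = 0.0032. [A⁻]/[HA] = 10^(0.0032) = 1.01

[A⁻]/[HA] = 1.01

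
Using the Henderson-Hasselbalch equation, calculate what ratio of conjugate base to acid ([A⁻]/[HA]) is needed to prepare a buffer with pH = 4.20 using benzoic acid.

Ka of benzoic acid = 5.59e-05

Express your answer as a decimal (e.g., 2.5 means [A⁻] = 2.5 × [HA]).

pKa = -log(5.59e-05) = 4.2526. pH = pKa + log([A⁻]/[HA]), so log([A⁻]/[HA]) = pH − pKa = 4.20 − 4.2526 = -0.0526. [A⁻]/[HA] = 10^(-0.0526) = 0.886

[A⁻]/[HA] = 0.886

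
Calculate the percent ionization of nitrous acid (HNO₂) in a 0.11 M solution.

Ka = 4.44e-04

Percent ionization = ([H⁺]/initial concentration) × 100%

Using Ka equilibrium: x² + Ka×x - Ka×C = 0. Solving: [H⁺] = 6.7701e-03. Percent = (6.7701e-03/0.11) × 100

Percent ionization = 6.15%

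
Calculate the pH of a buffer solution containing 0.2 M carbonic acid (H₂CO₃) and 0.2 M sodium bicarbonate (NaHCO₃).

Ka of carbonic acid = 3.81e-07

pKa = -log(3.81e-07) = 6.42. pH = pKa + log([A⁻]/[HA]) = 6.42 + log(0.2/0.2)

pH = 6.42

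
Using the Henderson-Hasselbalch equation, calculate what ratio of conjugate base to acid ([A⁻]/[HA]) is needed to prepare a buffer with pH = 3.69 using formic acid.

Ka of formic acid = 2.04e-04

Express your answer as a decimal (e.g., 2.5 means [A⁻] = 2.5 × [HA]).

pKa = -log(2.04e-04) = 3.6904. pH = pKa + log([A⁻]/[HA]), so log([A⁻]/[HA]) = pH − pKa = 3.69 − 3.6904 = -0.0004. [A⁻]/[HA] = 10^(-0.0004) = 0.999

[A⁻]/[HA] = 0.999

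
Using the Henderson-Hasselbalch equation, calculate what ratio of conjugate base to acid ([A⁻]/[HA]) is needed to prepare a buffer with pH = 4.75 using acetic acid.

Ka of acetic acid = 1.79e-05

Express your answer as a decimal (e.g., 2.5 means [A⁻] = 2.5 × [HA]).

pKa = -log(1.79e-05) = 4.7471. pH = pKa + log([A⁻]/[HA]), so log([A⁻]/[HA]) = pH − pKa = 4.75 − 4.7471 = 0.0029. [A⁻]/[HA] = 10^(0.0029) = 1.01

[A⁻]/[HA] = 1.01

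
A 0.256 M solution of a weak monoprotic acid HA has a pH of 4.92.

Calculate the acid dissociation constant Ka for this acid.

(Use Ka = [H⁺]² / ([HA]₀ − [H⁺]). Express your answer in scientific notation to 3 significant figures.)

[H⁺] = 10^(−pH) = 10^(−4.92) = 1.202e-05 M. For HA ⇌ H⁺ + A⁻, Ka = [H⁺][A⁻]/[HA] = [H⁺]² / ([HA]₀ − [H⁺]) = (1.202e-05)² / (0.256 − 1.202e-05) = 5.65e-10.

K_a = 5.65e-10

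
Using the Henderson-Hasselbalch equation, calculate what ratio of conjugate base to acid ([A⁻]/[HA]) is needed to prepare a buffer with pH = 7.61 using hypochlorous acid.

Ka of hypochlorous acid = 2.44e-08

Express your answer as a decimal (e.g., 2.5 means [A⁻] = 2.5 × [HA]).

pKa = -log(2.44e-08) = 7.6126. pH = pKa + log([A⁻]/[HA]), so log([A⁻]/[HA]) = pH − pKa = 7.61 − 7.6126 = -0.0026. [A⁻]/[HA] = 10^(-0.0026) = 0.994

[A⁻]/[HA] = 0.994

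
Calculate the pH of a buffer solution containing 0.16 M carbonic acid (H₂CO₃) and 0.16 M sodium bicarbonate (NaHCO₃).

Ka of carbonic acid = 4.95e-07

pKa = -log(4.95e-07) = 6.31. pH = pKa + log([A⁻]/[HA]) = 6.31 + log(0.16/0.16)

pH = 6.31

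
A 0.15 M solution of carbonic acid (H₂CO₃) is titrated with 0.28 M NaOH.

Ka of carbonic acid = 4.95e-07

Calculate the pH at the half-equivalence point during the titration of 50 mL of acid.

At half-equivalence [HA] = [A⁻], so Henderson-Hasselbalch gives pH = pKa = -log(4.95e-07) = 6.31.

pH = pKa = 6.31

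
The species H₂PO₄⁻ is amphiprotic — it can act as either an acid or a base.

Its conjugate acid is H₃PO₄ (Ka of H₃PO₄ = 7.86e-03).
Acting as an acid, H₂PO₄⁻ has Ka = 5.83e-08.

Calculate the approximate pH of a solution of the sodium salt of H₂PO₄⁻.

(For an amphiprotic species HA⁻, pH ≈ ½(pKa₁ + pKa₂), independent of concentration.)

pKa₁ = -log(7.86e-03) = 2.10; pKa₂ = -log(5.83e-08) = 7.23. For an amphiprotic species, pH ≈ ½(pKa₁ + pKa₂) = ½(2.10 + 7.23) = 4.67.

pH = 4.67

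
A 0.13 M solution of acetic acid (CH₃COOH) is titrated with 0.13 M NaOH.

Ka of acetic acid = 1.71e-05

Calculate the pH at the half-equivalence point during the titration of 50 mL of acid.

At half-equivalence [HA] = [A⁻], so Henderson-Hasselbalch gives pH = pKa = -log(1.71e-05) = 4.77.

pH = pKa = 4.77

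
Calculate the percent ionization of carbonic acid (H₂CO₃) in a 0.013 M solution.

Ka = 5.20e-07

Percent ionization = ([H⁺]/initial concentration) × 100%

Using Ka equilibrium: x² + Ka×x - Ka×C = 0. Solving: [H⁺] = 8.1960e-05. Percent = (8.1960e-05/0.013) × 100

Percent ionization = 0.63%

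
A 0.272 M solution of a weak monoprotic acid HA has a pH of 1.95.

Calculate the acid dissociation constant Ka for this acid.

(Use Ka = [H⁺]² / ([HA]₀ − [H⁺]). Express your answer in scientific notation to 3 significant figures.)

[H⁺] = 10^(−pH) = 10^(−1.95) = 1.122e-02 M. For HA ⇌ H⁺ + A⁻, Ka = [H⁺][A⁻]/[HA] = [H⁺]² / ([HA]₀ − [H⁺]) = (1.122e-02)² / (0.272 − 1.122e-02) = 4.83e-04.

K_a = 4.83e-04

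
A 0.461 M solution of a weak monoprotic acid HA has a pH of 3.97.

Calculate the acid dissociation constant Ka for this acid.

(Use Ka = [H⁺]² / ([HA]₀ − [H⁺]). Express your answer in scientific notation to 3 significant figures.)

[H⁺] = 10^(−pH) = 10^(−3.97) = 1.072e-04 M. For HA ⇌ H⁺ + A⁻, Ka = [H⁺][A⁻]/[HA] = [H⁺]² / ([HA]₀ − [H⁺]) = (1.072e-04)² / (0.461 − 1.072e-04) = 2.49e-08.

K_a = 2.49e-08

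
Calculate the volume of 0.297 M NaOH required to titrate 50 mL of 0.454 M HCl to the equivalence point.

At equivalence: moles acid = moles base. moles HCl = 0.454 × 50/1000 = 0.0227 mol. V_base = moles / 0.297 × 1000 = 76.4 mL.

V_{base} = 76.4 mL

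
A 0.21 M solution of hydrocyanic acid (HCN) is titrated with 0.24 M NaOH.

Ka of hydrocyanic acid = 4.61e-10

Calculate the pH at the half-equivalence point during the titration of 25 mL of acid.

At half-equivalence [HA] = [A⁻], so Henderson-Hasselbalch gives pH = pKa = -log(4.61e-10) = 9.34.

pH = pKa = 9.34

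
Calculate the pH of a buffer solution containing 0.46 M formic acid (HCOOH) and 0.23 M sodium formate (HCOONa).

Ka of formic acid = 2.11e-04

pKa = -log(2.11e-04) = 3.68. pH = pKa + log([A⁻]/[HA]) = 3.68 + log(0.23/0.46)

pH = 3.37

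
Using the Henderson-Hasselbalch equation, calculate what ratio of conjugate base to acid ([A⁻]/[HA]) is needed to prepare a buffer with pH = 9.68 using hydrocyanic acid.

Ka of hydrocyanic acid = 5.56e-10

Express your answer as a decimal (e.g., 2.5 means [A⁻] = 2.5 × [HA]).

pKa = -log(5.56e-10) = 9.2549. pH = pKa + log([A⁻]/[HA]), so log([A⁻]/[HA]) = pH − pKa = 9.68 − 9.2549 = 0.4251. [A⁻]/[HA] = 10^(0.4251) = 2.66

[A⁻]/[HA] = 2.66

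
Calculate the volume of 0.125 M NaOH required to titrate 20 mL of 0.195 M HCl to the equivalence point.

At equivalence: moles acid = moles base. moles HCl = 0.195 × 20/1000 = 0.0039 mol. V_base = moles / 0.125 × 1000 = 31.2 mL.

V_{base} = 31.2 mL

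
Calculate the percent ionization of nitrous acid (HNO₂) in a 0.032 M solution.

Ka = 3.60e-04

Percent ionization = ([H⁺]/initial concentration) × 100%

Using Ka equilibrium: x² + Ka×x - Ka×C = 0. Solving: [H⁺] = 3.2189e-03. Percent = (3.2189e-03/0.032) × 100

Percent ionization = 10.1%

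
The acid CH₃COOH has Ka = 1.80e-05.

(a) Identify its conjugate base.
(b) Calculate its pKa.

(a) The conjugate base is formed by removing one H⁺ from CH₃COOH, giving CH₃COO⁻. (b) pKa = -log(Ka) = -log(1.80e-05) = 4.74.

Conjugate base: CH₃COO⁻; pK_a = 4.74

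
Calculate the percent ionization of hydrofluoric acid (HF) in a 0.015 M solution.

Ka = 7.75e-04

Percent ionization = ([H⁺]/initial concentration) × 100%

Using Ka equilibrium: x² + Ka×x - Ka×C = 0. Solving: [H⁺] = 3.0440e-03. Percent = (3.0440e-03/0.015) × 100

Percent ionization = 20.3%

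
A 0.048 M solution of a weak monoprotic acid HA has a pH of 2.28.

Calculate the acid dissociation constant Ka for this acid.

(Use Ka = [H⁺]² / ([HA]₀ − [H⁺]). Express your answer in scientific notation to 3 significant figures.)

[H⁺] = 10^(−pH) = 10^(−2.28) = 5.248e-03 M. For HA ⇌ H⁺ + A⁻, Ka = [H⁺][A⁻]/[HA] = [H⁺]² / ([HA]₀ − [H⁺]) = (5.248e-03)² / (0.048 − 5.248e-03) = 6.44e-04.

K_a = 6.44e-04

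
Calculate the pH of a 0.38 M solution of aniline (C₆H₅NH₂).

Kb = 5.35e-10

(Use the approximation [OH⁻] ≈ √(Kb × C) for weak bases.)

[OH⁻] = √(Kb × C) = √(5.35e-10 × 0.38) = 1.4258e-05. pOH = 4.85, pH = 14 - pOH

pH = 9.15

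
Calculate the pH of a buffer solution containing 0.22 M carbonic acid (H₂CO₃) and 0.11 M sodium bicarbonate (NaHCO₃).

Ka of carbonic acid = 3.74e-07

pKa = -log(3.74e-07) = 6.43. pH = pKa + log([A⁻]/[HA]) = 6.43 + log(0.11/0.22)

pH = 6.13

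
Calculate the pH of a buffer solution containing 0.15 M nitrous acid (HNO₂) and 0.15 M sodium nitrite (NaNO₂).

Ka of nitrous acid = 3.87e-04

pKa = -log(3.87e-04) = 3.41. pH = pKa + log([A⁻]/[HA]) = 3.41 + log(0.15/0.15)

pH = 3.41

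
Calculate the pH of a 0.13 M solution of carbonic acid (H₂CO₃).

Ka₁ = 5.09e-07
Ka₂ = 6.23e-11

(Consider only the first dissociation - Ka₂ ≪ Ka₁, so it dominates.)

First dissociation dominates. From Ka₁ = [H⁺][HA⁻]/[H₂A], x² + Ka₁·x − Ka₁·C = 0 with C = 0.13 M and Ka₁ = 5.09e-07. Solving: [H⁺] = (−Ka₁ + √(Ka₁² + 4·Ka₁·C)) / 2 = 2.5698e-04 M. pH = -log(2.5698e-04) = 3.59.

pH = 3.59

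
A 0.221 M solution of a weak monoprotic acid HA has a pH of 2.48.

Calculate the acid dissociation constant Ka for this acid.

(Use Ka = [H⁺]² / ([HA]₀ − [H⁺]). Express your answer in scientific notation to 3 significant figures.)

[H⁺] = 10^(−pH) = 10^(−2.48) = 3.311e-03 M. For HA ⇌ H⁺ + A⁻, Ka = [H⁺][A⁻]/[HA] = [H⁺]² / ([HA]₀ − [H⁺]) = (3.311e-03)² / (0.221 − 3.311e-03) = 5.04e-05.

K_a = 5.04e-05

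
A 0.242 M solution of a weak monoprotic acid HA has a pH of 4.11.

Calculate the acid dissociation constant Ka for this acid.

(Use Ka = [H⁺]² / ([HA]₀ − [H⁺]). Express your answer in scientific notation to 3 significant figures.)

[H⁺] = 10^(−pH) = 10^(−4.11) = 7.762e-05 M. For HA ⇌ H⁺ + A⁻, Ka = [H⁺][A⁻]/[HA] = [H⁺]² / ([HA]₀ − [H⁺]) = (7.762e-05)² / (0.242 − 7.762e-05) = 2.49e-08.

K_a = 2.49e-08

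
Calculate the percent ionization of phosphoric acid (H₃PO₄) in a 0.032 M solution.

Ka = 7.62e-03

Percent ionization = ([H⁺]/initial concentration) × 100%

Using Ka equilibrium: x² + Ka×x - Ka×C = 0. Solving: [H⁺] = 1.2263e-02. Percent = (1.2263e-02/0.032) × 100

Percent ionization = 38.3%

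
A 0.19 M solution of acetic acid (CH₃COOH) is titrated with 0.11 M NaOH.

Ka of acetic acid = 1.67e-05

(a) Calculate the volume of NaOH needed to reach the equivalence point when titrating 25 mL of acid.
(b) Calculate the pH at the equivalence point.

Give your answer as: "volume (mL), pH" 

moles acid = 0.19 × 25/1000 = 0.00475 mol; V_base = moles/0.11 × 1000 = 43.2 mL. At equivalence only the conjugate base is present: [A⁻] = 0.00475/0.068 = 6.9667e-02 M. Kb = Kw/Ka = 5.99e-10; [OH⁻] = √(Kb × [A⁻]) = 6.4588e-06; pOH = 5.19; pH = 14 - pOH = 8.81.

V = 43.2 mL, pH = 8.81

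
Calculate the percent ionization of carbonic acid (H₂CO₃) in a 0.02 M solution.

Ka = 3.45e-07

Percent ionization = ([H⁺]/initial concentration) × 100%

Using Ka equilibrium: x² + Ka×x - Ka×C = 0. Solving: [H⁺] = 8.2894e-05. Percent = (8.2894e-05/0.02) × 100

Percent ionization = 0.414%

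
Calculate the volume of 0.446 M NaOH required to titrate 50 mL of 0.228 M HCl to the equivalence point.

At equivalence: moles acid = moles base. moles HCl = 0.228 × 50/1000 = 0.0114 mol. V_base = moles / 0.446 × 1000 = 25.6 mL.

V_{base} = 25.6 mL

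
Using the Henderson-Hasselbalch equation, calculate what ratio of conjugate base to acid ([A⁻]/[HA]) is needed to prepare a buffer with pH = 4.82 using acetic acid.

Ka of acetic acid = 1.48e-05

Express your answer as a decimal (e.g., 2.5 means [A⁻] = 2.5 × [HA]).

pKa = -log(1.48e-05) = 4.8297. pH = pKa + log([A⁻]/[HA]), so log([A⁻]/[HA]) = pH − pKa = 4.82 − 4.8297 = -0.0097. [A⁻]/[HA] = 10^(-0.0097) = 0.978

[A⁻]/[HA] = 0.978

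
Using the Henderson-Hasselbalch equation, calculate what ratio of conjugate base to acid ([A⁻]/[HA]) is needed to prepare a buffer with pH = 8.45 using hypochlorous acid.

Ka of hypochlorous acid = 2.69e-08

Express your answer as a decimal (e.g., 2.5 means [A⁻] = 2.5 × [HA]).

pKa = -log(2.69e-08) = 7.5702. pH = pKa + log([A⁻]/[HA]), so log([A⁻]/[HA]) = pH − pKa = 8.45 − 7.5702 = 0.8798. [A⁻]/[HA] = 10^(0.8798) = 7.58

[A⁻]/[HA] = 7.58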